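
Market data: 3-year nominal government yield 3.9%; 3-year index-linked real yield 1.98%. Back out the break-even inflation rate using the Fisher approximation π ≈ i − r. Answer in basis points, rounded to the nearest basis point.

π ≈ i − r = 3.9% − 1.98% → 192 basis points.

192 basis points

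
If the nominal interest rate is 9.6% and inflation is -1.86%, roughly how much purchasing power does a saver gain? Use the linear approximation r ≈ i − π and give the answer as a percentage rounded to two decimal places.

11.46%

r ≈ i − π = 9.6% − (-1.86%) = 11.46%.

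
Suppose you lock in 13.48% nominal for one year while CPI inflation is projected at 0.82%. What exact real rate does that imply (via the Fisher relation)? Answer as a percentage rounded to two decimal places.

1 + r = 1.13480 / 1.00820 = 1.125570
r = 1.125570 − 1 = 12.5570%, i.e. 12.56%.

12.56%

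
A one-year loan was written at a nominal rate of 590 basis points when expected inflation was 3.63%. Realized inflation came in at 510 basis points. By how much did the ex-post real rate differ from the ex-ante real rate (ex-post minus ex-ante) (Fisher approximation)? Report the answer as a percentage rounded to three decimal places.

Ex-ante: 5.9% − 3.63% = 2.270%
Ex-post: 5.9% − 5.1% = 0.800%
Difference (ex-post − ex-ante) = -1.4700% → -1.470%.

-1.470%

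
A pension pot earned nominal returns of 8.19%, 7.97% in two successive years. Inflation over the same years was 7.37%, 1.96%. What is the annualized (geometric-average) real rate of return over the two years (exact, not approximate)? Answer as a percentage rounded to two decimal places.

3.30%

Nominal growth factor = 1.0819 × 1.0797 = 1.16812743
Price-level growth factor = 1.0737 × 1.0196 = 1.09474452
Real growth factor = 1.16812743 / 1.09474452 = 1.06703200
Annualized real rate = 1.06703200^(1/2) − 1 = 3.2972% → 3.30%.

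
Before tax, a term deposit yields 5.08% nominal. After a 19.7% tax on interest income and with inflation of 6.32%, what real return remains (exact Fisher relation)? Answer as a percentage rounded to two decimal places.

After-tax nominal return = 5.08% × (1 − 0.197) = 4.07924%.
1 + r = 1.0407924 / 1.06320 = 0.978924
After-tax real rate = 0.978924 − 1 → -2.11%.

-2.11%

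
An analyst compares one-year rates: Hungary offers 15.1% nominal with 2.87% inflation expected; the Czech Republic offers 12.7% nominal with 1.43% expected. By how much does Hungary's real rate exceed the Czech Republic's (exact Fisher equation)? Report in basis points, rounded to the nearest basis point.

Hungary: (1 + 0.1510)/(1 + 0.0287) − 1 = 11.8888%
The Czech Republic: (1 + 0.1270)/(1 + 0.0143) − 1 = 11.1111%
Differential = 11.8888% − 11.1111% = 0.7777% → 78 basis points.

78 basis points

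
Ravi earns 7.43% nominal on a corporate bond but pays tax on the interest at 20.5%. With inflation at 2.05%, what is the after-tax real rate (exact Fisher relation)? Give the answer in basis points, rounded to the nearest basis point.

378 basis points

After-tax nominal return = 7.43% × (1 − 0.205) = 5.90685%.
1 + r = 1.0590685 / 1.02050 = 1.037794
After-tax real rate = 1.037794 − 1 → 378 basis points.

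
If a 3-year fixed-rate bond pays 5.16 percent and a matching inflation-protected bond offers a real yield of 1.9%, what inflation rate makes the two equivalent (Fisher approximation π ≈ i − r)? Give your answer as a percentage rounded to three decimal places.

π ≈ i − r = 5.16% − 1.9% → 3.260%.

3.260%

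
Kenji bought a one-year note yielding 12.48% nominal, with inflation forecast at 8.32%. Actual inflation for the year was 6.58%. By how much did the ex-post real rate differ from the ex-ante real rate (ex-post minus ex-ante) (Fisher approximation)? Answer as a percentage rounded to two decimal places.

1.74%

Ex-ante: 12.48% − 8.32% = 4.160%
Ex-post: 12.48% − 6.58% = 5.900%
Difference (ex-post − ex-ante) = 1.7400% → 1.74%.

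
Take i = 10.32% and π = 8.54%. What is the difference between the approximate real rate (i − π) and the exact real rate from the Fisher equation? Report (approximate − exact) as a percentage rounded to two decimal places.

Approximate: r ≈ 10.320% − 8.540% = 1.7800%
Exact: (1 + 0.1032)/(1 + 0.0854) − 1 = 1.6399%
Error = 1.7800% − 1.6399% = 0.1401% → 0.14%.

0.14%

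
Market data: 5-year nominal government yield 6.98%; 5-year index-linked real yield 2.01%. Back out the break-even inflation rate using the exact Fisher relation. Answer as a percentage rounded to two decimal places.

4.87%

(1 + π) = (1 + i)/(1 + r) = 1.06980 / 1.02010 = 1.048721
Break-even inflation = 1.048721 − 1 → 4.87%.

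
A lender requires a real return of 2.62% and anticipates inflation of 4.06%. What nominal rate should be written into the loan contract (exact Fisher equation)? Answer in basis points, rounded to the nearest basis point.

679 basis points

(1 + i) = (1 + r)(1 + π) = 1.02620 × 1.04060 = 1.06786372
i = 1.06786372 − 1, so the required nominal rate is 679 basis points.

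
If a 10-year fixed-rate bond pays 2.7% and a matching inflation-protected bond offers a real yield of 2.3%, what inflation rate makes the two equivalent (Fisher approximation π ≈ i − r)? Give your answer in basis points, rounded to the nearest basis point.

π ≈ i − r = 2.7% − 2.3% → 40 basis points.

40 basis points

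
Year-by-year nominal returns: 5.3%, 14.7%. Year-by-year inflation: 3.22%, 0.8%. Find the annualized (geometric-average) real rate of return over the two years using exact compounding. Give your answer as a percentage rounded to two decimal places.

7.74%

Compound the nominal returns: 1.0530 × 1.1470 = 1.20779100.
Compound inflation: 1.0322 × 1.0080 = 1.04045760.
Deflate: 1.20779100 / 1.04045760 = 1.16082674.
Annualized real rate = 1.16082674^(1/2) − 1 = 7.7417% → 7.74%.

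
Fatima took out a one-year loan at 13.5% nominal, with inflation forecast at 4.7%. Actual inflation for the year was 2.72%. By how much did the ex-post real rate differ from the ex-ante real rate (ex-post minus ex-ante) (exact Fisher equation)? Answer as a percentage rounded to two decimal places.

Ex-ante: (1 + 0.1350)/(1 + 0.0470) − 1 = 8.4050%
Ex-post: (1 + 0.1350)/(1 + 0.0272) − 1 = 10.4945%
Difference (ex-post − ex-ante) = 2.0896% → 2.09%.

2.09%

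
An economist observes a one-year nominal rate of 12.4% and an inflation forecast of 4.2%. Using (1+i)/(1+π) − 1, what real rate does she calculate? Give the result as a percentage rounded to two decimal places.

By the Fisher relation, 1 + r = (1 + i)/(1 + π).
1 + r = 1.12400 / 1.04200 = 1.078695
r = 1.078695 − 1 = 7.8695%, i.e. 7.87%.

7.87%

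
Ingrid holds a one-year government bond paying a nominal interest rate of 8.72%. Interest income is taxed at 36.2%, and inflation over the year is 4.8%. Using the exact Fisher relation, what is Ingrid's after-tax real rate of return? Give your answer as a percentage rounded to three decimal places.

After-tax nominal return = 8.72% × (1 − 0.362) = 5.56336%.
1 + r = 1.0556336 / 1.04800 = 1.007284
After-tax real rate = 1.007284 − 1 → 0.728%.

0.728%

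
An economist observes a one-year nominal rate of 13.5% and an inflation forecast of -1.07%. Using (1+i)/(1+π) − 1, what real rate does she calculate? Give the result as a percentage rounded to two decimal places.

1 + r = 1.13500 / 0.98930 = 1.147276
r = 1.147276 − 1 = 14.7276%, i.e. 14.73%.

14.73%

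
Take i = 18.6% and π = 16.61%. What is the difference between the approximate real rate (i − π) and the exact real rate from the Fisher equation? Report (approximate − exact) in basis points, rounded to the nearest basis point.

28 basis points

Approximate: r ≈ 18.600% − 16.610% = 1.9900%
Exact: (1 + 0.1860)/(1 + 0.1661) − 1 = 1.7065%
Error = 1.9900% − 1.7065% = 0.2835% → 28 basis points.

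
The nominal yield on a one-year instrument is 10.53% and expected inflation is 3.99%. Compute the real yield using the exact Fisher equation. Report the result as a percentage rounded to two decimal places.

By the Fisher identity, 1 + r = (1 + i)/(1 + π).
1 + r = 1.10530 / 1.03990 = 1.062891
r = 1.062891 − 1 = 6.2891%, i.e. 6.29%.

6.29%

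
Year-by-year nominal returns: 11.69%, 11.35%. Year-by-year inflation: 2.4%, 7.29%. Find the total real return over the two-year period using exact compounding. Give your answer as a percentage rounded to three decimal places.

Compound the nominal returns: 1.1169 × 1.1135 = 1.243668.
Compound inflation: 1.0240 × 1.0729 = 1.098650.
Deflate: 1.243668 / 1.098650 = 1.131997.
Total real return = 1.131997 − 1 → 13.200%.

13.200%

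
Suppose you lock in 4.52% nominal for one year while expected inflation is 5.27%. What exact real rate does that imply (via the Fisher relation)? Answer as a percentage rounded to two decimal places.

1 + r = 1.04520 / 1.05270 = 0.992875
r = 0.992875 − 1 = -0.7125%, i.e. -0.71%.

-0.71%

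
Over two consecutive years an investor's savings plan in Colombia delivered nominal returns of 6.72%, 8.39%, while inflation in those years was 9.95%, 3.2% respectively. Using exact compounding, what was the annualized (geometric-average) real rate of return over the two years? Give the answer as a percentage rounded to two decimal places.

0.97%

Nominal growth factor = 1.0672 × 1.0839 = 1.15673808
Price-level growth factor = 1.0995 × 1.0320 = 1.13468400
Real growth factor = 1.15673808 / 1.13468400 = 1.01943632
Annualized real rate = 1.01943632^(1/2) − 1 = 0.9671% → 0.97%.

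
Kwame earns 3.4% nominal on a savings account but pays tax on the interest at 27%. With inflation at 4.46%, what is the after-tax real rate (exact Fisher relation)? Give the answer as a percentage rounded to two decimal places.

After-tax nominal return = 3.4% × (1 − 0.27) = 2.4820%.
1 + r = 1.02482 / 1.04460 = 0.981065
After-tax real rate = 0.981065 − 1 → -1.89%.

-1.89%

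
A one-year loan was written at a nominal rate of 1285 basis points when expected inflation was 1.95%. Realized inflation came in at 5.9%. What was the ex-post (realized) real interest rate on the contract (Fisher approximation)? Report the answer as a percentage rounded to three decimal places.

Ex-post: 12.85% − 5.9% = 6.950%
So the realized real rate is 6.950%.

6.950%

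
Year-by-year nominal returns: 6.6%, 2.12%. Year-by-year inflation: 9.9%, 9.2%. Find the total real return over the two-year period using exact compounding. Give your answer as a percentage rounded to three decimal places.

Nominal growth factor = 1.0660 × 1.0212 = 1.088599
Price-level growth factor = 1.0990 × 1.0920 = 1.200108
Real growth factor = 1.088599 / 1.200108 = 0.907084
Total real return = 0.907084 − 1 → -9.292%.

-9.292%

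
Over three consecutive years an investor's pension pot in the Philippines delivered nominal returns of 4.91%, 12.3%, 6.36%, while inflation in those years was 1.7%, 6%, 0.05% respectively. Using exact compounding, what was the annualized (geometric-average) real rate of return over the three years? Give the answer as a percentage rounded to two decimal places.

5.13%

Compound the nominal returns: 1.0491 × 1.1230 × 1.0636 = 1.25306896.
Compound inflation: 1.0170 × 1.0600 × 1.0005 = 1.07855901.
Deflate: 1.25306896 / 1.07855901 = 1.16179917.
Annualized real rate = 1.16179917^(1/3) − 1 = 5.1261% → 5.13%.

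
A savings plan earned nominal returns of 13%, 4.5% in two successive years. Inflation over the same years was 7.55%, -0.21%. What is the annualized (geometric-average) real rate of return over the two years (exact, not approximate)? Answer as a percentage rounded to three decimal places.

Compound the nominal returns: 1.1300 × 1.0450 = 1.180850000.
Compound inflation: 1.0755 × 0.9979 = 1.073241450.
Deflate: 1.180850000 / 1.073241450 = 1.100264996.
Annualized real rate = 1.100264996^(1/2) − 1 = 4.89352% → 4.894%.

4.894%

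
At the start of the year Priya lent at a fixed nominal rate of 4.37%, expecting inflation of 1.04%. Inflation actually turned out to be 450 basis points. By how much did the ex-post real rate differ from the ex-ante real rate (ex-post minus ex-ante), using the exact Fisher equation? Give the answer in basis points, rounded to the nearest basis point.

Ex-ante: (1 + 0.0437)/(1 + 0.0104) − 1 = 3.2957%
Ex-post: (1 + 0.0437)/(1 + 0.0450) − 1 = -0.1244%
Difference (ex-post − ex-ante) = -3.4201% → -342 basis points.

-342 basis points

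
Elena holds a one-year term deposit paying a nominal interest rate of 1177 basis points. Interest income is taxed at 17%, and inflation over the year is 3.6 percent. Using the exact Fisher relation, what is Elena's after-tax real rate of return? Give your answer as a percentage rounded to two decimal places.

After-tax nominal return = 11.77% × (1 − 0.17) = 9.7691%.
1 + r = 1.097691 / 1.03600 = 1.059547
After-tax real rate = 1.059547 − 1 → 5.95%.

5.95%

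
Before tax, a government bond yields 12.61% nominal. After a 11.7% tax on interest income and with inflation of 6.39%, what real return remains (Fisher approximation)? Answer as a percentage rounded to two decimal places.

After-tax nominal return = 12.61% × (1 − 0.117) = 11.13463%.
r ≈ 11.13463% − 6.39% → 4.74%.

4.74%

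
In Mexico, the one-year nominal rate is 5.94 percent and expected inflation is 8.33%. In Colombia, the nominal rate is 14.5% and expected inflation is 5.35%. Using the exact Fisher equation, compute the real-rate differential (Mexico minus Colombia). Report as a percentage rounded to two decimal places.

-10.89%

Mexico: (1 + 0.0594)/(1 + 0.0833) − 1 = -2.2062%
Colombia: (1 + 0.1450)/(1 + 0.0535) − 1 = 8.6853%
Differential = -2.2062% − 8.6853% = -10.8916% → -10.89%.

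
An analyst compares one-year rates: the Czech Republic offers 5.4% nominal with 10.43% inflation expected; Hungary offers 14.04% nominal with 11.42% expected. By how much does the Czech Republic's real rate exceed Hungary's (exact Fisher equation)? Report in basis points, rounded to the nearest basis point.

-691 basis points

The Czech Republic: (1 + 0.0540)/(1 + 0.1043) − 1 = -4.5549%
Hungary: (1 + 0.1404)/(1 + 0.1142) − 1 = 2.3515%
Differential = -4.5549% − 2.3515% = -6.9064% → -691 basis points.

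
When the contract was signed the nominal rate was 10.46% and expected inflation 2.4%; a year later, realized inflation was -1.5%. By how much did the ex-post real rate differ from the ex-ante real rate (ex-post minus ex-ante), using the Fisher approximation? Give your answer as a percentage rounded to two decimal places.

3.90%

Ex-ante: 10.46% − 2.4% = 8.060%
Ex-post: 10.46% − (-1.5%) = 11.960%
Difference (ex-post − ex-ante) = 3.9000% → 3.90%.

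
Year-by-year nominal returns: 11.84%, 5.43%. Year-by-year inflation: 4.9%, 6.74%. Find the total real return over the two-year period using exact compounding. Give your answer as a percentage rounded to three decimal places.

5.307%

Nominal growth factor = 1.1184 × 1.0543 = 1.179129
Price-level growth factor = 1.0490 × 1.0674 = 1.119703
Real growth factor = 1.179129 / 1.119703 = 1.053073
Total real return = 1.053073 − 1 → 5.307%.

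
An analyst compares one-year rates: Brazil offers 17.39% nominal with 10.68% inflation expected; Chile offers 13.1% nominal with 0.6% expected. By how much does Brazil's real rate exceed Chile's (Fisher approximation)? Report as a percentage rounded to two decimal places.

-5.79%

Brazil: 17.39% − 10.68% = 6.710%
Chile: 13.1% − 0.6% = 12.500%
Differential = -5.790% → -5.79%.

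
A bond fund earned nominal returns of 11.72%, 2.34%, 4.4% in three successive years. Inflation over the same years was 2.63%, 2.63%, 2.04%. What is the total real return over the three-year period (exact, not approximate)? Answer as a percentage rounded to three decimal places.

Compound the nominal returns: 1.1172 × 1.0234 × 1.0440 = 1.193650.
Compound inflation: 1.0263 × 1.0263 × 1.0204 = 1.074779.
Deflate: 1.193650 / 1.074779 = 1.110600.
Total real return = 1.110600 − 1 → 11.060%.

11.060%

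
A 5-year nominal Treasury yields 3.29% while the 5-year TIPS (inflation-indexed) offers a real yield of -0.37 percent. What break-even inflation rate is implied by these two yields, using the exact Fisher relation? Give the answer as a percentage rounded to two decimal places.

(1 + π) = (1 + i)/(1 + r) = 1.03290 / 0.99630 = 1.036736
Break-even inflation = 1.036736 − 1 → 3.67%.

3.67%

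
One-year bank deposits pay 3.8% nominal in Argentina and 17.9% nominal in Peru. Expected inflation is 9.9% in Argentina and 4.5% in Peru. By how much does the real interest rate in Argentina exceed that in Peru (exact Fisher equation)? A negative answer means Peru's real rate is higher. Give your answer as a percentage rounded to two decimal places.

Argentina: (1 + 0.0380)/(1 + 0.0990) − 1 = -5.5505%
Peru: (1 + 0.1790)/(1 + 0.0450) − 1 = 12.8230%
Differential = -5.5505% − 12.8230% = -18.3735% → -18.37%.

-18.37%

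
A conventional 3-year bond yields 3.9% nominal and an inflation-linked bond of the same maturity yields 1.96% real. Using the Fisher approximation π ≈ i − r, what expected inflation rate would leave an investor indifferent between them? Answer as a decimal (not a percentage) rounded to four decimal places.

0.0194

π ≈ i − r = 3.9% − 1.96% → 0.0194.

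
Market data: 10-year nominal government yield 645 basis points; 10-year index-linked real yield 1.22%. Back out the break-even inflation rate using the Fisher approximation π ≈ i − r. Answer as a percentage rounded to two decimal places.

π ≈ i − r = 6.45% − 1.22% → 5.23%.

5.23%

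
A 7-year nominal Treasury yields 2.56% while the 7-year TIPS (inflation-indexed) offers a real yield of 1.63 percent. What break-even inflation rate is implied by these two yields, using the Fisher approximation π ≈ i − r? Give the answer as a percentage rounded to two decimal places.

π ≈ i − r = 2.56% − 1.63% → 0.93%.

0.93%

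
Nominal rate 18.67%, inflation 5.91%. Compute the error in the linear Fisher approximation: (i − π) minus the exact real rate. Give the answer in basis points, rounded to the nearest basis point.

71 basis points

Approximate: r ≈ 18.670% − 5.910% = 12.7600%
Exact: (1 + 0.1867)/(1 + 0.0591) − 1 = 12.0480%
Error = 12.7600% − 12.0480% = 0.7120% → 71 basis points.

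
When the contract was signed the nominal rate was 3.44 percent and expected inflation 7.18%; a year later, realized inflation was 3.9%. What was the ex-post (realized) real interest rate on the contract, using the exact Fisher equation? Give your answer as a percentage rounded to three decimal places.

-0.443%

Ex-post: (1 + 0.0344)/(1 + 0.0390) − 1 = -0.4427%
So the realized real rate is -0.443%.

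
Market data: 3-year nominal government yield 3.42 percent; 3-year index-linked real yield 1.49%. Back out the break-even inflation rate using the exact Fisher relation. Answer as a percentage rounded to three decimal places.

1.902%

(1 + π) = (1 + i)/(1 + r) = 1.03420 / 1.01490 = 1.019017
Break-even inflation = 1.019017 − 1 → 1.902%.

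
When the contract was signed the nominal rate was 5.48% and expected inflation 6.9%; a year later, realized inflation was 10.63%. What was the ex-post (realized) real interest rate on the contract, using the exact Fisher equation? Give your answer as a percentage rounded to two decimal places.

Ex-post: (1 + 0.0548)/(1 + 0.1063) − 1 = -4.6552%
So the realized real rate is -4.66%.

-4.66%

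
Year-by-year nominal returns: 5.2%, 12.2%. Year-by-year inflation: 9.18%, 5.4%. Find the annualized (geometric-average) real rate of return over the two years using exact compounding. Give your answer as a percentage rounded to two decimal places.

1.28%

Nominal growth factor = 1.0520 × 1.1220 = 1.18034400
Price-level growth factor = 1.0918 × 1.0540 = 1.15075720
Real growth factor = 1.18034400 / 1.15075720 = 1.02571072
Annualized real rate = 1.02571072^(1/2) − 1 = 1.2774% → 1.28%.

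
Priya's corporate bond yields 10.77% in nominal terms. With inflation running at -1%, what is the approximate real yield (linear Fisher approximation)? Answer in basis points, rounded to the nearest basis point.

r ≈ i − π = 10.77% − (-1%) = 1177 basis points.

1177 basis points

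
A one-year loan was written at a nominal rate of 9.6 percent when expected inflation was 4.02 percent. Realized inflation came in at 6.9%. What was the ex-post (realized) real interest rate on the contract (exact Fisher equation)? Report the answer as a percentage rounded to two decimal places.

Ex-post: (1 + 0.0960)/(1 + 0.0690) − 1 = 2.5257%
So the realized real rate is 2.53%.

2.53%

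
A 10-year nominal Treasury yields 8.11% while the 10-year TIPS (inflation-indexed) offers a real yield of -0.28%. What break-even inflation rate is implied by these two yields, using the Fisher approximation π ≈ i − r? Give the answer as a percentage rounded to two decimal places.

π ≈ i − r = 8.11% − (-0.28%) → 8.39%.

8.39%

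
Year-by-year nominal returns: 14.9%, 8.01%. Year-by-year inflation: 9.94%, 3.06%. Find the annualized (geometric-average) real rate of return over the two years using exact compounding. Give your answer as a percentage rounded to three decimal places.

Compound the nominal returns: 1.1490 × 1.0801 = 1.24103490.
Compound inflation: 1.0994 × 1.0306 = 1.13304164.
Deflate: 1.24103490 / 1.13304164 = 1.09531270.
Annualized real rate = 1.09531270^(1/2) − 1 = 4.6572% → 4.657%.

4.657%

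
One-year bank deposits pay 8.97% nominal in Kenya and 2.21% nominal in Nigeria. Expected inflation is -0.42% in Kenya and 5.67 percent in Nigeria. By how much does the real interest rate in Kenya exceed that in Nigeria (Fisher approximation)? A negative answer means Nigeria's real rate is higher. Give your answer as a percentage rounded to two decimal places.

12.85%

Kenya: 8.97% − (-0.42%) = 9.390%
Nigeria: 2.21% − 5.67% = -3.460%
Differential = 12.850% → 12.85%.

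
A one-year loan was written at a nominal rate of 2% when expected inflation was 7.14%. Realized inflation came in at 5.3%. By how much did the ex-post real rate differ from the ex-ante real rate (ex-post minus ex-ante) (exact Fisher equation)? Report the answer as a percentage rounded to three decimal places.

1.664%

Ex-ante: (1 + 0.0200)/(1 + 0.0714) − 1 = -4.7975%
Ex-post: (1 + 0.0200)/(1 + 0.0530) − 1 = -3.1339%
Difference (ex-post − ex-ante) = 1.6636% → 1.664%.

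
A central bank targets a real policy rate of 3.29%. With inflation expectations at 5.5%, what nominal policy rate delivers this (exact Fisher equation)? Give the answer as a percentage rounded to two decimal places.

8.97%

(1 + i) = (1 + r)(1 + π) = 1.03290 × 1.05500 = 1.0897095
i = 1.0897095 − 1, so the required nominal rate is 8.97%.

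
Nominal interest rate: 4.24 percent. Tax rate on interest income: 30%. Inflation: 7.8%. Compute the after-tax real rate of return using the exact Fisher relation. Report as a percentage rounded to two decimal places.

After-tax nominal return = 4.24% × (1 − 0.3) = 2.9680%.
1 + r = 1.02968 / 1.07800 = 0.955176
After-tax real rate = 0.955176 − 1 → -4.48%.

-4.48%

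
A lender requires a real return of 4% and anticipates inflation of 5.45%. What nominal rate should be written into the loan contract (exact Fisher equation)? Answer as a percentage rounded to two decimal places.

(1 + i) = (1 + r)(1 + π) = 1.04000 × 1.05450 = 1.09668
i = 1.09668 − 1, so the required nominal rate is 9.67%.

9.67%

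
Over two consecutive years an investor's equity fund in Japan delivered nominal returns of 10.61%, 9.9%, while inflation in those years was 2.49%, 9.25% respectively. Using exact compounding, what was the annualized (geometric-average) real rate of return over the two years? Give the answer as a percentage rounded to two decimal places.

Compound the nominal returns: 1.1061 × 1.0990 = 1.21560390.
Compound inflation: 1.0249 × 1.0925 = 1.11970325.
Deflate: 1.21560390 / 1.11970325 = 1.08564827.
Annualized real rate = 1.08564827^(1/2) − 1 = 4.1944% → 4.19%.

4.19%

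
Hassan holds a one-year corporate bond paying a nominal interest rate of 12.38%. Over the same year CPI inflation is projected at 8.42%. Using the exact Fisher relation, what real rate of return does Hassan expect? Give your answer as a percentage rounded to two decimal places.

By the Fisher relation, 1 + r = (1 + i)/(1 + π).
1 + r = 1.12380 / 1.08420 = 1.036525
r = 1.036525 − 1 = 3.6525%, i.e. 3.65%.

3.65%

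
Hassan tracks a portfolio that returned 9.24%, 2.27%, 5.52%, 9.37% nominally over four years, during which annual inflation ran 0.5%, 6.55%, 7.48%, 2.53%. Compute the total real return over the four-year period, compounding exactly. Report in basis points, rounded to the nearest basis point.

926 basis points

Nominal growth factor = 1.0924 × 1.0227 × 1.0552 × 1.0937 = 1.289327
Price-level growth factor = 1.0050 × 1.0655 × 1.0748 × 1.0253 = 1.180044
Real growth factor = 1.289327 / 1.180044 = 1.092609
Total real return = 1.092609 − 1 → 926 basis points.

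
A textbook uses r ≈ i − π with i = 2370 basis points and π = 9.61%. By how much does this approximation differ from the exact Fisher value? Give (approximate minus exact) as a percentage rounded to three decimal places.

Approximate: r ≈ 23.700% − 9.610% = 14.0900%
Exact: (1 + 0.2370)/(1 + 0.0961) − 1 = 12.8547%
Error = 14.0900% − 12.8547% = 1.2353% → 1.235%.

1.235%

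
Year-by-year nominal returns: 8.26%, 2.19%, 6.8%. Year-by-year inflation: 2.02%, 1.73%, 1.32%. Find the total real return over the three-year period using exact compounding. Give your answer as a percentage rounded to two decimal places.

12.36%

Compound the nominal returns: 1.0826 × 1.0219 × 1.0680 = 1.181538.
Compound inflation: 1.0202 × 1.0173 × 1.0132 = 1.051549.
Deflate: 1.181538 / 1.051549 = 1.123617.
Total real return = 1.123617 − 1 → 12.36%.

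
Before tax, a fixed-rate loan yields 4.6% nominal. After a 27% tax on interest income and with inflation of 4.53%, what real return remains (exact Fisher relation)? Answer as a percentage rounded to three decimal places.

-1.121%

After-tax nominal return = 4.6% × (1 − 0.27) = 3.3580%.
1 + r = 1.03358 / 1.04530 = 0.988788
After-tax real rate = 0.988788 − 1 → -1.121%.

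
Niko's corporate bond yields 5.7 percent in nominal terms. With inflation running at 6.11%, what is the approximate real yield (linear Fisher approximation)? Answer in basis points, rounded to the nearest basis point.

-41 basis points

r ≈ i − π = 5.7% − 6.11% = -41 basis points.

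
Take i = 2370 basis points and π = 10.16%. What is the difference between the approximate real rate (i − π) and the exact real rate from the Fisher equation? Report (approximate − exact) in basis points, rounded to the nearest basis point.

125 basis points

Approximate: r ≈ 23.700% − 10.160% = 13.5400%
Exact: (1 + 0.2370)/(1 + 0.1016) − 1 = 12.2912%
Error = 13.5400% − 12.2912% = 1.2488% → 125 basis points.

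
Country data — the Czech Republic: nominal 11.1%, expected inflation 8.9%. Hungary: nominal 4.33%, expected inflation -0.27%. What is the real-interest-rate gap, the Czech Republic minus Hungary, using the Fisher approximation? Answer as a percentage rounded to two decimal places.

-2.40%

The Czech Republic: 11.1% − 8.9% = 2.200%
Hungary: 4.33% − (-0.27%) = 4.600%
Differential = -2.400% → -2.40%.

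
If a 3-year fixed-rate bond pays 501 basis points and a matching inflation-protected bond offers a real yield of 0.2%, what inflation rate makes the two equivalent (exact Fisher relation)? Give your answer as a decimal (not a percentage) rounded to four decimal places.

(1 + π) = (1 + i)/(1 + r) = 1.05010 / 1.00200 = 1.048004
Break-even inflation = 1.048004 − 1 → 0.0480.

0.0480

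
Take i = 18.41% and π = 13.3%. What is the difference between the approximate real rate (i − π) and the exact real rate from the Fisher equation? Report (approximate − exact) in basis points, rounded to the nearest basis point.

60 basis points

Approximate: r ≈ 18.410% − 13.300% = 5.1100%
Exact: (1 + 0.1841)/(1 + 0.1330) − 1 = 4.5102%
Error = 5.1100% − 4.5102% = 0.5998% → 60 basis points.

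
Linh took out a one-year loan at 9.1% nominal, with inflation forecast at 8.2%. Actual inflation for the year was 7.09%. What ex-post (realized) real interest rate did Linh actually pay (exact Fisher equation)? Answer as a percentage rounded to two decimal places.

Ex-post: (1 + 0.0910)/(1 + 0.0709) − 1 = 1.8769%
So the realized real rate is 1.88%.

1.88%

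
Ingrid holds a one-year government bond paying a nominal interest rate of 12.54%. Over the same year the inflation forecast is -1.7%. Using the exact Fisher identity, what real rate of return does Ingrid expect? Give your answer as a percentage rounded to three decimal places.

1 + r = 1.12540 / 0.98300 = 1.144863
r = 1.144863 − 1 = 14.4863%, i.e. 14.486%.

14.486%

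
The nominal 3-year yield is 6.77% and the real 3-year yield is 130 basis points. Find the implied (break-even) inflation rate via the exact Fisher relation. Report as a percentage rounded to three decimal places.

5.400%

(1 + π) = (1 + i)/(1 + r) = 1.06770 / 1.01300 = 1.053998
Break-even inflation = 1.053998 − 1 → 5.400%.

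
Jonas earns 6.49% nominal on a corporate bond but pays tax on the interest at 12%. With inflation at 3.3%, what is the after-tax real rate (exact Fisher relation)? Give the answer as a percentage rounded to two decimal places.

2.33%

After-tax nominal return = 6.49% × (1 − 0.12) = 5.7112%.
1 + r = 1.057112 / 1.03300 = 1.023342
After-tax real rate = 1.023342 − 1 → 2.33%.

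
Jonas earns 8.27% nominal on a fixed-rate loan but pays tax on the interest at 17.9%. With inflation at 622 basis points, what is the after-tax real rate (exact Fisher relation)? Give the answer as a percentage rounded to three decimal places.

After-tax nominal return = 8.27% × (1 − 0.179) = 6.78967%.
1 + r = 1.0678967 / 1.06220 = 1.005363
After-tax real rate = 1.005363 − 1 → 0.536%.

0.536%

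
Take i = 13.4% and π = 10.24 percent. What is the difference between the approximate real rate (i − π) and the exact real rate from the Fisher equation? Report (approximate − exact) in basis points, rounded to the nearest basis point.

Approximate: r ≈ 13.400% − 10.240% = 3.1600%
Exact: (1 + 0.1340)/(1 + 0.1024) − 1 = 2.8665%
Error = 3.1600% − 2.8665% = 0.2935% → 29 basis points.

29 basis points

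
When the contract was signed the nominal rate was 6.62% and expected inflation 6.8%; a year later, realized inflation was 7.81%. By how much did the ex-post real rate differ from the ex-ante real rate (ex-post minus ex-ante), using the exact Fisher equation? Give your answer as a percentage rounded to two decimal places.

Ex-ante: (1 + 0.0662)/(1 + 0.0680) − 1 = -0.1685%
Ex-post: (1 + 0.0662)/(1 + 0.0781) − 1 = -1.1038%
Difference (ex-post − ex-ante) = -0.9353% → -0.94%.

-0.94%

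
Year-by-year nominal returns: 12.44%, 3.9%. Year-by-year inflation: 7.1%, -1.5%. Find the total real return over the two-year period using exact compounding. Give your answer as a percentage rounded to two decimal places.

Compound the nominal returns: 1.1244 × 1.0390 = 1.168252.
Compound inflation: 1.0710 × 0.9850 = 1.054935.
Deflate: 1.168252 / 1.054935 = 1.107416.
Total real return = 1.107416 − 1 → 10.74%.

10.74%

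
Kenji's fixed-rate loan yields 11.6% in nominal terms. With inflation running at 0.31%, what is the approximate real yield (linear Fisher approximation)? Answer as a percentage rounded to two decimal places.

11.29%

r ≈ i − π = 11.6% − 0.31% = 11.29%.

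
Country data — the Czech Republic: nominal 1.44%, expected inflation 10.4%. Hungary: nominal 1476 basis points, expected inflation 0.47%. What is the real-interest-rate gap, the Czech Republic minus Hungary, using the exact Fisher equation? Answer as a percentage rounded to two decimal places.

The Czech Republic: (1 + 0.0144)/(1 + 0.1040) − 1 = -8.1159%
Hungary: (1 + 0.1476)/(1 + 0.0047) − 1 = 14.2232%
Differential = -8.1159% − 14.2232% = -22.3391% → -22.34%.

-22.34%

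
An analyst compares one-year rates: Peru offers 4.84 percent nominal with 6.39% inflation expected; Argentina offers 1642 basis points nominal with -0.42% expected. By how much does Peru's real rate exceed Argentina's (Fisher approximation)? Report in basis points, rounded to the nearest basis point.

-1839 basis points

Peru: 4.84% − 6.39% = -1.550%
Argentina: 16.42% − (-0.42%) = 16.840%
Differential = -18.390% → -1839 basis points.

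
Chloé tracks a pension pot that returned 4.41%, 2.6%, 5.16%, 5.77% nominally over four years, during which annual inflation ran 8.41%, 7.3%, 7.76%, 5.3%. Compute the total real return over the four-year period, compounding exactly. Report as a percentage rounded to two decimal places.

Nominal growth factor = 1.0441 × 1.0260 × 1.0516 × 1.0577 = 1.191523
Price-level growth factor = 1.0841 × 1.0730 × 1.0776 × 1.0530 = 1.319943
Real growth factor = 1.191523 / 1.319943 = 0.902708
Total real return = 0.902708 − 1 → -9.73%.

-9.73%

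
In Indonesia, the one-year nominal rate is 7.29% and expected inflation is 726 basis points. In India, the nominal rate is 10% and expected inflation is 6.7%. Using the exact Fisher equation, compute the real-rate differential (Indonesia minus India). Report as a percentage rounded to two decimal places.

-3.06%

Indonesia: (1 + 0.0729)/(1 + 0.0726) − 1 = 0.0280%
India: (1 + 0.1000)/(1 + 0.0670) − 1 = 3.0928%
Differential = 0.0280% − 3.0928% = -3.0648% → -3.06%.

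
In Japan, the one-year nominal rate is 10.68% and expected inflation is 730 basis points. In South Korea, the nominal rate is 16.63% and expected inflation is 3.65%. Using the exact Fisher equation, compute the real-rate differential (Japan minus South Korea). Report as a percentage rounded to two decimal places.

-9.37%

Japan: (1 + 0.1068)/(1 + 0.0730) − 1 = 3.1500%
South Korea: (1 + 0.1663)/(1 + 0.0365) − 1 = 12.5229%
Differential = 3.1500% − 12.5229% = -9.3729% → -9.37%.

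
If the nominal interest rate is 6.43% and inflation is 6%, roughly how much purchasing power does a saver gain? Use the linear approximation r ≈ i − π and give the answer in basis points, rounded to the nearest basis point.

43 basis points

r ≈ i − π = 6.43% − 6% = 43 basis points.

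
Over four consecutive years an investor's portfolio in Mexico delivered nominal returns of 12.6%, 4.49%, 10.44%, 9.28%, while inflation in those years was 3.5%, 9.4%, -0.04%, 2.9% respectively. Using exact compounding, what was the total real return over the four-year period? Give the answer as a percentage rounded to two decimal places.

21.92%

Nominal growth factor = 1.1260 × 1.0449 × 1.1044 × 1.0928 = 1.419973
Price-level growth factor = 1.0350 × 1.0940 × 0.9996 × 1.0290 = 1.164660
Real growth factor = 1.419973 / 1.164660 = 1.219217
Total real return = 1.219217 − 1 → 21.92%.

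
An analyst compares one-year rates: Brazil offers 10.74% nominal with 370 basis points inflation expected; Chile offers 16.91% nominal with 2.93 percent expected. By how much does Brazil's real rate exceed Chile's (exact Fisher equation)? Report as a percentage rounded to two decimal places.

-6.79%

Brazil: (1 + 0.1074)/(1 + 0.0370) − 1 = 6.7888%
Chile: (1 + 0.1691)/(1 + 0.0293) − 1 = 13.5820%
Differential = 6.7888% − 13.5820% = -6.7932% → -6.79%.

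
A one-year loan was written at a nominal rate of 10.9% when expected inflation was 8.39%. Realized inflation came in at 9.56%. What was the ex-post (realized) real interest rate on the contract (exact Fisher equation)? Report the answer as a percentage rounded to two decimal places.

1.22%

Ex-post: (1 + 0.1090)/(1 + 0.0956) − 1 = 1.2231%
So the realized real rate is 1.22%.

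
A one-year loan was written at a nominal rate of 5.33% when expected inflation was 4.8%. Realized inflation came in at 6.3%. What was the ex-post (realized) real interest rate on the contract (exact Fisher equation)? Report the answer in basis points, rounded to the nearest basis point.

Ex-post: (1 + 0.0533)/(1 + 0.0630) − 1 = -0.9125%
So the realized real rate is -91 basis points.

-91 basis points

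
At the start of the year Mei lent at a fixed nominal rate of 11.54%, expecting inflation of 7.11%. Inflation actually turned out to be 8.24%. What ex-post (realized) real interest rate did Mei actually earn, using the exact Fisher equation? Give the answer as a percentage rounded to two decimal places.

Ex-post: (1 + 0.1154)/(1 + 0.0824) − 1 = 3.0488%
So the realized real rate is 3.05%.

3.05%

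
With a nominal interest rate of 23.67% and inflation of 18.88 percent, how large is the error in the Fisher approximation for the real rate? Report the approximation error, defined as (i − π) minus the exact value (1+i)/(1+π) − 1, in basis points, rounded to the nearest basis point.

76 basis points

Approximate: r ≈ 23.670% − 18.880% = 4.7900%
Exact: (1 + 0.2367)/(1 + 0.1888) − 1 = 4.0293%
Error = 4.7900% − 4.0293% = 0.7607% → 76 basis points.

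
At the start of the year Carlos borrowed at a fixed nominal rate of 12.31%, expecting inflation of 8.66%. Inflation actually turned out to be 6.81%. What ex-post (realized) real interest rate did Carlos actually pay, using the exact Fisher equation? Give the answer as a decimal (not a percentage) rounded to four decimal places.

0.0515

Ex-post: (1 + 0.1231)/(1 + 0.0681) − 1 = 5.1493%
So the realized real rate is 0.0515.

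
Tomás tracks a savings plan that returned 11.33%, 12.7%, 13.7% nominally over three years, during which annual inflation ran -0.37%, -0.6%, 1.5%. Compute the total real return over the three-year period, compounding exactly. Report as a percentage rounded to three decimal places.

Nominal growth factor = 1.1133 × 1.1270 × 1.1370 = 1.426582
Price-level growth factor = 0.9963 × 0.9940 × 1.0150 = 1.005177
Real growth factor = 1.426582 / 1.005177 = 1.419234
Total real return = 1.419234 − 1 → 41.923%.

41.923%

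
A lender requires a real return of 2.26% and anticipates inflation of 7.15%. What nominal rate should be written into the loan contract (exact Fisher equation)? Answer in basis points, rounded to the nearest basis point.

957 basis points

(1 + i) = (1 + r)(1 + π) = 1.02260 × 1.07150 = 1.0957159
i = 1.0957159 − 1, so the required nominal rate is 957 basis points.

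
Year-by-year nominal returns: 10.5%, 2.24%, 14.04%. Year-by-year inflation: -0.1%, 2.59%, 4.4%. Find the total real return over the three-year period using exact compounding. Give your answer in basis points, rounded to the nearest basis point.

Nominal growth factor = 1.1050 × 1.0224 × 1.1404 = 1.288369
Price-level growth factor = 0.9990 × 1.0259 × 1.0440 = 1.069969
Real growth factor = 1.288369 / 1.069969 = 1.204119
Total real return = 1.204119 − 1 → 2041 basis points.

2041 basis points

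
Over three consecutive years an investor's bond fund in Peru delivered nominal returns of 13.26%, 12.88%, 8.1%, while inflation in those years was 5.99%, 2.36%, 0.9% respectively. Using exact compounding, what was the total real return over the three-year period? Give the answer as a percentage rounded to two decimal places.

Compound the nominal returns: 1.1326 × 1.1288 × 1.0810 = 1.382036.
Compound inflation: 1.0599 × 1.0236 × 1.0090 = 1.094678.
Deflate: 1.382036 / 1.094678 = 1.262504.
Total real return = 1.262504 − 1 → 26.25%.

26.25%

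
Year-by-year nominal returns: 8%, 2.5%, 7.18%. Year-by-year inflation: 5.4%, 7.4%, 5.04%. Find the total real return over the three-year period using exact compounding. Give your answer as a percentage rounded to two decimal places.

-0.22%

Nominal growth factor = 1.0800 × 1.0250 × 1.0718 = 1.186483
Price-level growth factor = 1.0540 × 1.0740 × 1.0504 = 1.189049
Real growth factor = 1.186483 / 1.189049 = 0.997842
Total real return = 0.997842 − 1 → -0.22%.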